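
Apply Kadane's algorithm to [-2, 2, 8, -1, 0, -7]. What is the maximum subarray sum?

Using Kadane's algorithm on [-2, 2, 8, -1, 0, -7]:

Scanning through the array:
Position 1 (value 2): max_ending_here = 2, max_so_far = 2
Position 2 (value 8): max_ending_here = 10, max_so_far = 10
Position 3 (value -1): max_ending_here = 9, max_so_far = 10
Position 4 (value 0): max_ending_here = 9, max_so_far = 10
Position 5 (value -7): max_ending_here = 2, max_so_far = 10

Maximum subarray: [2, 8]
Maximum sum: 10

The maximum subarray is [2, 8] with sum 10. This subarray runs from index 1 to index 2.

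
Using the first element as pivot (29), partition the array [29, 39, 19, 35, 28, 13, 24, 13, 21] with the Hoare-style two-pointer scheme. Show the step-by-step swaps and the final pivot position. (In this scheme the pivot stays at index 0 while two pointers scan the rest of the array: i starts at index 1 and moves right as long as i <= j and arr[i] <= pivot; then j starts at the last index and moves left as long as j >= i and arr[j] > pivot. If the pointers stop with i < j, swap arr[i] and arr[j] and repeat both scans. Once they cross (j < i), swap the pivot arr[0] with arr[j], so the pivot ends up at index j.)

Hoare-style two-pointer partition with pivot = 29:

Initial array: [29, 39, 19, 35, 28, 13, 24, 13, 21]

Pointers start at i = 1, j = 8.
i stops at index 1 (arr[1]=39 > 29), j stops at index 8 (arr[8]=21 <= 29): swap arr[1] and arr[8], array becomes [29, 21, 19, 35, 28, 13, 24, 13, 39]
i stops at index 3 (arr[3]=35 > 29), j stops at index 7 (arr[7]=13 <= 29): swap arr[3] and arr[7], array becomes [29, 21, 19, 13, 28, 13, 24, 35, 39]
i ends at 7, j ends at 6: the pointers have crossed (j < i), so scanning stops.

Swap pivot arr[0] with arr[6] to place pivot at position 6: [24, 21, 19, 13, 28, 13, 29, 35, 39]
Pivot position: 6

After partitioning with pivot 29, the array becomes [24, 21, 19, 13, 28, 13, 29, 35, 39]. The pivot is placed at index 6. All elements to the left of the pivot are <= 29, and all elements to the right are > 29.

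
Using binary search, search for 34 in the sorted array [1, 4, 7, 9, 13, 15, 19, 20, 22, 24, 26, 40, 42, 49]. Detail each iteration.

Binary search for 34 in [1, 4, 7, 9, 13, 15, 19, 20, 22, 24, 26, 40, 42, 49]:

lo=0, hi=13, mid=6, arr[mid]=19 -> 19 < 34, search right half
lo=7, hi=13, mid=10, arr[mid]=26 -> 26 < 34, search right half
lo=11, hi=13, mid=12, arr[mid]=42 -> 42 > 34, search left half
lo=11, hi=11, mid=11, arr[mid]=40 -> 40 > 34, search left half
lo=11 > hi=10, target 34 not found

Binary search determines that 34 is not in the array after 4 comparisons. The search space was exhausted without finding the target.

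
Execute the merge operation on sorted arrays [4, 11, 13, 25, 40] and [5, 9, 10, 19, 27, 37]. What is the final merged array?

Merging process:

Compare 4 vs 5: take 4 from left. Merged: [4]
Compare 11 vs 5: take 5 from right. Merged: [4, 5]
Compare 11 vs 9: take 9 from right. Merged: [4, 5, 9]
Compare 11 vs 10: take 10 from right. Merged: [4, 5, 9, 10]
Compare 11 vs 19: take 11 from left. Merged: [4, 5, 9, 10, 11]
Compare 13 vs 19: take 13 from left. Merged: [4, 5, 9, 10, 11, 13]
Compare 25 vs 19: take 19 from right. Merged: [4, 5, 9, 10, 11, 13, 19]
Compare 25 vs 27: take 25 from left. Merged: [4, 5, 9, 10, 11, 13, 19, 25]
Compare 40 vs 27: take 27 from right. Merged: [4, 5, 9, 10, 11, 13, 19, 25, 27]
Compare 40 vs 37: take 37 from right. Merged: [4, 5, 9, 10, 11, 13, 19, 25, 27, 37]
Append remaining from left: [40]. Merged: [4, 5, 9, 10, 11, 13, 19, 25, 27, 37, 40]

Final merged array: [4, 5, 9, 10, 11, 13, 19, 25, 27, 37, 40]
Total comparisons: 10

The merged array is [4, 5, 9, 10, 11, 13, 19, 25, 27, 37, 40], requiring 10 comparisons. The merge step runs in O(n) time where n is the total number of elements.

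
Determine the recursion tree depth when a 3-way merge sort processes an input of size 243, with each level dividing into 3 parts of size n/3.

For divide and conquer with division factor 3:

Problem sizes at each level:
Level 0: 243
Level 1: 81
Level 2: 27
Level 3: 9
Level 4: 3
Level 5: 1

The root is level 0 and the size-1 base case is level 5 (the tree spans levels 0 through 5, i.e. 6 levels counting the root), so the depth is the number of divisions: log_3(243) = 5

The recursion tree depth is log_3(243) = 5. At each level, the problem size is divided by 3, so it takes 5 divisions to reduce to a base case of size 1. The algorithm makes 3 recursive calls at each level.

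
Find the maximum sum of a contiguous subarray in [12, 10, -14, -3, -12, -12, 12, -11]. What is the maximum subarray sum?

Using Kadane's algorithm on [12, 10, -14, -3, -12, -12, 12, -11]:

Scanning through the array:
Position 1 (value 10): max_ending_here = 22, max_so_far = 22
Position 2 (value -14): max_ending_here = 8, max_so_far = 22
Position 3 (value -3): max_ending_here = 5, max_so_far = 22
Position 4 (value -12): max_ending_here = -7, max_so_far = 22
Position 5 (value -12): max_ending_here = -12, max_so_far = 22
Position 6 (value 12): max_ending_here = 12, max_so_far = 22
Position 7 (value -11): max_ending_here = 1, max_so_far = 22

Maximum subarray: [12, 10]
Maximum sum: 22

The maximum subarray is [12, 10] with sum 22. This subarray runs from index 0 to index 1.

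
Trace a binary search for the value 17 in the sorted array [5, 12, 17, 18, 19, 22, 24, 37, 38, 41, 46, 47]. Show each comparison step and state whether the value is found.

Binary search for 17 in [5, 12, 17, 18, 19, 22, 24, 37, 38, 41, 46, 47]:

lo=0, hi=11, mid=5, arr[mid]=22 -> 22 > 17, search left half
lo=0, hi=4, mid=2, arr[mid]=17 -> Found target at index 2!

Binary search finds 17 at index 2 after 2 comparisons. The search repeatedly halves the search space by comparing with the middle element.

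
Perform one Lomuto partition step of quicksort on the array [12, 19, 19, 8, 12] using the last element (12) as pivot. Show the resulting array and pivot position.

Lomuto partition with pivot = 12:

Initial array: [12, 19, 19, 8, 12]

arr[0]=12 <= 12: swap with position 0, array becomes [12, 19, 19, 8, 12]
arr[1]=19 > 12: no swap
arr[2]=19 > 12: no swap
arr[3]=8 <= 12: swap with position 1, array becomes [12, 8, 19, 19, 12]

Place pivot at position 2: [12, 8, 12, 19, 19]
Pivot position: 2

After partitioning with pivot 12, the array becomes [12, 8, 12, 19, 19]. The pivot is placed at index 2. All elements to the left of the pivot are <= 12, and all elements to the right are > 12.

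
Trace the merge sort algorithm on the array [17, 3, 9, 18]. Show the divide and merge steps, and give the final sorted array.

Merge sort trace:

Split: [17, 3, 9, 18] -> [17, 3] and [9, 18]
  Split: [17, 3] -> [17] and [3]
  Merge: [17] + [3] -> [3, 17]
  Split: [9, 18] -> [9] and [18]
  Merge: [9] + [18] -> [9, 18]
Merge: [3, 17] + [9, 18] -> [3, 9, 17, 18]

Final sorted array: [3, 9, 17, 18]

The merge sort proceeds by recursively splitting the array and merging sorted halves.
After all merges, the sorted array is [3, 9, 17, 18].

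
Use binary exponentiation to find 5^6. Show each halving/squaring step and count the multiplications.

Computing 5^6 by squaring (build up from 5^1; each line after the first costs one multiplication):

5^1 = 5
5^2 = (5^1)^2 = 5^2 = 25
5^3 = 5 * 5^2 = 5 * 25 = 125
5^6 = (5^3)^2 = 125^2 = 15625

Result: 15625
Multiplications needed: 3 (3 lines after 5^1)

5^6 = 15625. Using exponentiation by squaring, this requires 3 multiplications. The key idea: if the exponent is even, square the half-power; if odd, multiply by the base once.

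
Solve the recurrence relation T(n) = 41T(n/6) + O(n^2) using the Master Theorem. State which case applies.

Master Theorem for T(n) = 41T(n/6) + O(n^2):

a = 41, b = 6, c = 2
log_b(a) = log_6(41) = 2.0726

Case 1: c = 2 < log_6(41) = 2.0726
T(n) = O(n^(log_6 41))

For T(n) = 41T(n/6) + O(n^2): log_6(41) = 2.0726. This is Case 1 of the Master Theorem (c < log_b(a), work dominated by leaves), giving O(n^(log_6 41)).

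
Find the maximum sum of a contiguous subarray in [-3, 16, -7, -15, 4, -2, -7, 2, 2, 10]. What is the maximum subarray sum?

Using Kadane's algorithm on [-3, 16, -7, -15, 4, -2, -7, 2, 2, 10]:

Scanning through the array:
Position 1 (value 16): max_ending_here = 16, max_so_far = 16
Position 2 (value -7): max_ending_here = 9, max_so_far = 16
Position 3 (value -15): max_ending_here = -6, max_so_far = 16
Position 4 (value 4): max_ending_here = 4, max_so_far = 16
Position 5 (value -2): max_ending_here = 2, max_so_far = 16
Position 6 (value -7): max_ending_here = -5, max_so_far = 16
Position 7 (value 2): max_ending_here = 2, max_so_far = 16
Position 8 (value 2): max_ending_here = 4, max_so_far = 16
Position 9 (value 10): max_ending_here = 14, max_so_far = 16

Maximum subarray: [16]
Maximum sum: 16

The maximum subarray is [16] with sum 16. This subarray runs from index 1 to index 1.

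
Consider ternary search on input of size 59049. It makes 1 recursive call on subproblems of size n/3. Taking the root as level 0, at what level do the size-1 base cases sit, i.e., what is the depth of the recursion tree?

For divide and conquer with division factor 3:

Problem sizes at each level:
Level 0: 59049
Level 1: 19683
Level 2: 6561
Level 3: 2187
Level 4: 729
Level 5: 243
Level 6: 81
Level 7: 27
Level 8: 9
Level 9: 3
Level 10: 1

The root is level 0 and the size-1 base case is level 10 (the tree spans levels 0 through 10, i.e. 11 levels counting the root), so the depth is the number of divisions: log_3(59049) = 10

The recursion tree depth is log_3(59049) = 10. At each level, the problem size is divided by 3, so it takes 10 divisions to reduce to a base case of size 1. The algorithm makes 1 recursive call at each level.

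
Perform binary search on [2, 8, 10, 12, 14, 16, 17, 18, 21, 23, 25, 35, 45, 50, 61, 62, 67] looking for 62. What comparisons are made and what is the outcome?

Binary search for 62 in [2, 8, 10, 12, 14, 16, 17, 18, 21, 23, 25, 35, 45, 50, 61, 62, 67]:

lo=0, hi=16, mid=8, arr[mid]=21 -> 21 < 62, search right half
lo=9, hi=16, mid=12, arr[mid]=45 -> 45 < 62, search right half
lo=13, hi=16, mid=14, arr[mid]=61 -> 61 < 62, search right half
lo=15, hi=16, mid=15, arr[mid]=62 -> Found target at index 15!

Binary search finds 62 at index 15 after 4 comparisons. The search repeatedly halves the search space by comparing with the middle element.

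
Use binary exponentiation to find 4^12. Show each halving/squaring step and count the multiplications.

Computing 4^12 by squaring (build up from 4^1; each line after the first costs one multiplication):

4^1 = 4
4^2 = (4^1)^2 = 4^2 = 16
4^3 = 4 * 4^2 = 4 * 16 = 64
4^6 = (4^3)^2 = 64^2 = 4096
4^12 = (4^6)^2 = 4096^2 = 16777216

Result: 16777216
Multiplications needed: 4 (4 lines after 4^1)

4^12 = 16777216. Using exponentiation by squaring, this requires 4 multiplications. The key idea: if the exponent is even, square the half-power; if odd, multiply by the base once.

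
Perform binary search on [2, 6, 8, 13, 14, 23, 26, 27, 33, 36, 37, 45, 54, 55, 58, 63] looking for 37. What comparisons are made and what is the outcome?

Binary search for 37 in [2, 6, 8, 13, 14, 23, 26, 27, 33, 36, 37, 45, 54, 55, 58, 63]:

lo=0, hi=15, mid=7, arr[mid]=27 -> 27 < 37, search right half
lo=8, hi=15, mid=11, arr[mid]=45 -> 45 > 37, search left half
lo=8, hi=10, mid=9, arr[mid]=36 -> 36 < 37, search right half
lo=10, hi=10, mid=10, arr[mid]=37 -> Found target at index 10!

Binary search finds 37 at index 10 after 4 comparisons. The search repeatedly halves the search space by comparing with the middle element.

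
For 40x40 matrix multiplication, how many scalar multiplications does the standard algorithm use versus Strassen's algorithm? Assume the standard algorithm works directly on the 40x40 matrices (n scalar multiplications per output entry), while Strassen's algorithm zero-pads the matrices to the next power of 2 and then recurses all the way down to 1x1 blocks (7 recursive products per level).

Matrix multiplication for 40x40 matrices:

Strassen's algorithm requires power-of-2 dimensions. Pad 40x40 to 64x64 (next power of 2).

Standard algorithm: 40^3 = 64000 multiplications
Strassen's algorithm: 7^(log2(64)) = 7^6 = 117649 multiplications
Difference: 64000 - 117649 = -53649 (Strassen uses MORE here due to padding overhead — for small or just-over-power-of-2 n, padding can outweigh the per-level savings)

Standard: 64000 multiplications (40^3). Strassen: 117649 multiplications (7^6, after padding to 64x64). Strassen reduces 8 recursive multiplications to 7 at each level.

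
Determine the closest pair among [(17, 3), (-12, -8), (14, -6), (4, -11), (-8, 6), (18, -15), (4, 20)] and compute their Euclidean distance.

Computing all pairwise distances among 7 points:

d((17, 3), (-12, -8)) = 31.0161
d((17, 3), (14, -6)) = 9.4868 <-- minimum
d((17, 3), (4, -11)) = 19.105
d((17, 3), (-8, 6)) = 25.1794
d((17, 3), (18, -15)) = 18.0278
d((17, 3), (4, 20)) = 21.4009
d((-12, -8), (14, -6)) = 26.0768
d((-12, -8), (4, -11)) = 16.2788
d((-12, -8), (-8, 6)) = 14.5602
d((-12, -8), (18, -15)) = 30.8058
d((-12, -8), (4, 20)) = 32.249
d((14, -6), (4, -11)) = 11.1803
d((14, -6), (-8, 6)) = 25.0599
d((14, -6), (18, -15)) = 9.8489
d((14, -6), (4, 20)) = 27.8568
d((4, -11), (-8, 6)) = 20.8087
d((4, -11), (18, -15)) = 14.5602
d((4, -11), (4, 20)) = 31.0
d((-8, 6), (18, -15)) = 33.4215
d((-8, 6), (4, 20)) = 18.4391
d((18, -15), (4, 20)) = 37.6962

Closest pair: (17, 3) and (14, -6) with distance 9.4868

The closest pair is (17, 3) and (14, -6) with Euclidean distance 9.4868. For 7 points, brute-force pairwise comparison is shown above. For large n, the divide-and-conquer algorithm (sort by x, recurse on halves, check the dividing strip) achieves O(n log n).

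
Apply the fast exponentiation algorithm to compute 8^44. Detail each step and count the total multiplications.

Computing 8^44 by squaring (build up from 8^1; each line after the first costs one multiplication):

8^1 = 8
8^2 = (8^1)^2 = 8^2 = 64
8^4 = (8^2)^2 = 64^2 = 4096
8^5 = 8 * 8^4 = 8 * 4096 = 32768
8^10 = (8^5)^2 = 32768^2 = 1073741824
8^11 = 8 * 8^10 = 8 * 1073741824 = 8589934592
8^22 = (8^11)^2 = 8589934592^2 = 73786976294838206464
8^44 = (8^22)^2 = 73786976294838206464^2 = 5444517870735015415413993718908291383296

Result: 5444517870735015415413993718908291383296
Multiplications needed: 7 (7 lines after 8^1)

8^44 = 5444517870735015415413993718908291383296. Using exponentiation by squaring, this requires 7 multiplications. The key idea: if the exponent is even, square the half-power; if odd, multiply by the base once.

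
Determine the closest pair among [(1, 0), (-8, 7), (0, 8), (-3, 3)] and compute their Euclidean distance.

Computing all pairwise distances among 4 points:

d((1, 0), (-8, 7)) = 11.4018
d((1, 0), (0, 8)) = 8.0623
d((1, 0), (-3, 3)) = 5.0 <-- minimum
d((-8, 7), (0, 8)) = 8.0623
d((-8, 7), (-3, 3)) = 6.4031
d((0, 8), (-3, 3)) = 5.831

Closest pair: (1, 0) and (-3, 3) with distance 5.0

The closest pair is (1, 0) and (-3, 3) with Euclidean distance 5.0. For 4 points, brute-force pairwise comparison is shown above. For large n, the divide-and-conquer algorithm (sort by x, recurse on halves, check the dividing strip) achieves O(n log n).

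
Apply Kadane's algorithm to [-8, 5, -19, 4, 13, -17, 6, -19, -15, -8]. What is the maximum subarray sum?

Using Kadane's algorithm on [-8, 5, -19, 4, 13, -17, 6, -19, -15, -8]:

Scanning through the array:
Position 1 (value 5): max_ending_here = 5, max_so_far = 5
Position 2 (value -19): max_ending_here = -14, max_so_far = 5
Position 3 (value 4): max_ending_here = 4, max_so_far = 5
Position 4 (value 13): max_ending_here = 17, max_so_far = 17
Position 5 (value -17): max_ending_here = 0, max_so_far = 17
Position 6 (value 6): max_ending_here = 6, max_so_far = 17
Position 7 (value -19): max_ending_here = -13, max_so_far = 17
Position 8 (value -15): max_ending_here = -15, max_so_far = 17
Position 9 (value -8): max_ending_here = -8, max_so_far = 17

Maximum subarray: [4, 13]
Maximum sum: 17

The maximum subarray is [4, 13] with sum 17. This subarray runs from index 3 to index 4.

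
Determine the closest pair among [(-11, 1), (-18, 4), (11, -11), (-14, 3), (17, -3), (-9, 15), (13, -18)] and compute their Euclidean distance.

Computing all pairwise distances among 7 points:

d((-11, 1), (-18, 4)) = 7.6158
d((-11, 1), (11, -11)) = 25.0599
d((-11, 1), (-14, 3)) = 3.6056 <-- minimum
d((-11, 1), (17, -3)) = 28.2843
d((-11, 1), (-9, 15)) = 14.1421
d((-11, 1), (13, -18)) = 30.6105
d((-18, 4), (11, -11)) = 32.6497
d((-18, 4), (-14, 3)) = 4.1231
d((-18, 4), (17, -3)) = 35.6931
d((-18, 4), (-9, 15)) = 14.2127
d((-18, 4), (13, -18)) = 38.0132
d((11, -11), (-14, 3)) = 28.6531
d((11, -11), (17, -3)) = 10.0
d((11, -11), (-9, 15)) = 32.8024
d((11, -11), (13, -18)) = 7.2801
d((-14, 3), (17, -3)) = 31.5753
d((-14, 3), (-9, 15)) = 13.0
d((-14, 3), (13, -18)) = 34.2053
d((17, -3), (-9, 15)) = 31.6228
d((17, -3), (13, -18)) = 15.5242
d((-9, 15), (13, -18)) = 39.6611

Closest pair: (-11, 1) and (-14, 3) with distance 3.6056

The closest pair is (-11, 1) and (-14, 3) with Euclidean distance 3.6056. For 7 points, brute-force pairwise comparison is shown above. For large n, the divide-and-conquer algorithm (sort by x, recurse on halves, check the dividing strip) achieves O(n log n).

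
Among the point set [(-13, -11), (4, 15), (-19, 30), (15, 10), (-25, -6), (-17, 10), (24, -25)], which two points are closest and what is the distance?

Computing all pairwise distances among 7 points:

d((-13, -11), (4, 15)) = 31.0644
d((-13, -11), (-19, 30)) = 41.4367
d((-13, -11), (15, 10)) = 35.0
d((-13, -11), (-25, -6)) = 13.0
d((-13, -11), (-17, 10)) = 21.3776
d((-13, -11), (24, -25)) = 39.5601
d((4, 15), (-19, 30)) = 27.4591
d((4, 15), (15, 10)) = 12.083 <-- minimum
d((4, 15), (-25, -6)) = 35.805
d((4, 15), (-17, 10)) = 21.587
d((4, 15), (24, -25)) = 44.7214
d((-19, 30), (15, 10)) = 39.4462
d((-19, 30), (-25, -6)) = 36.4966
d((-19, 30), (-17, 10)) = 20.0998
d((-19, 30), (24, -25)) = 69.814
d((15, 10), (-25, -6)) = 43.0813
d((15, 10), (-17, 10)) = 32.0
d((15, 10), (24, -25)) = 36.1386
d((-25, -6), (-17, 10)) = 17.8885
d((-25, -6), (24, -25)) = 52.5547
d((-17, 10), (24, -25)) = 53.9073

Closest pair: (4, 15) and (15, 10) with distance 12.083

The closest pair is (4, 15) and (15, 10) with Euclidean distance 12.083. For 7 points, brute-force pairwise comparison is shown above. For large n, the divide-and-conquer algorithm (sort by x, recurse on halves, check the dividing strip) achieves O(n log n).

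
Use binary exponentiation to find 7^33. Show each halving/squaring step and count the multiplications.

Computing 7^33 by squaring (build up from 7^1; each line after the first costs one multiplication):

7^1 = 7
7^2 = (7^1)^2 = 7^2 = 49
7^4 = (7^2)^2 = 49^2 = 2401
7^8 = (7^4)^2 = 2401^2 = 5764801
7^16 = (7^8)^2 = 5764801^2 = 33232930569601
7^32 = (7^16)^2 = 33232930569601^2 = 1104427674243920646305299201
7^33 = 7 * 7^32 = 7 * 1104427674243920646305299201 = 7730993719707444524137094407

Result: 7730993719707444524137094407
Multiplications needed: 6 (6 lines after 7^1)

7^33 = 7730993719707444524137094407. Using exponentiation by squaring, this requires 6 multiplications. The key idea: if the exponent is even, square the half-power; if odd, multiply by the base once.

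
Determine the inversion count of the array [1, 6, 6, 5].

Finding inversions in [1, 6, 6, 5]:

(1, 3): arr[1]=6 > arr[3]=5
(2, 3): arr[2]=6 > arr[3]=5

Total inversions: 2

The array has 2 inversion(s): (1,3), (2,3). Each pair (i,j) satisfies i < j and arr[i] > arr[j].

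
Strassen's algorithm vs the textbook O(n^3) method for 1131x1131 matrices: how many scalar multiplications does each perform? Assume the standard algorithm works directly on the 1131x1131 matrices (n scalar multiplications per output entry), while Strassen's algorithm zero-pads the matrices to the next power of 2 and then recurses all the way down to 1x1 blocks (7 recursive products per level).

Matrix multiplication for 1131x1131 matrices:

Strassen's algorithm requires power-of-2 dimensions. Pad 1131x1131 to 2048x2048 (next power of 2).

Standard algorithm: 1131^3 = 1446731091 multiplications
Strassen's algorithm: 7^(log2(2048)) = 7^11 = 1977326743 multiplications
Difference: 1446731091 - 1977326743 = -530595652 (Strassen uses MORE here due to padding overhead — for small or just-over-power-of-2 n, padding can outweigh the per-level savings)

Standard: 1446731091 multiplications (1131^3). Strassen: 1977326743 multiplications (7^11, after padding to 2048x2048). Strassen reduces 8 recursive multiplications to 7 at each level.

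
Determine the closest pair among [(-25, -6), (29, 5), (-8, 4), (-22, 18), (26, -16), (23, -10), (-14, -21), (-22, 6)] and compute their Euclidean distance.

Computing all pairwise distances among 8 points:

d((-25, -6), (29, 5)) = 55.109
d((-25, -6), (-8, 4)) = 19.7231
d((-25, -6), (-22, 18)) = 24.1868
d((-25, -6), (26, -16)) = 51.9711
d((-25, -6), (23, -10)) = 48.1664
d((-25, -6), (-14, -21)) = 18.6011
d((-25, -6), (-22, 6)) = 12.3693
d((29, 5), (-8, 4)) = 37.0135
d((29, 5), (-22, 18)) = 52.6308
d((29, 5), (26, -16)) = 21.2132
d((29, 5), (23, -10)) = 16.1555
d((29, 5), (-14, -21)) = 50.2494
d((29, 5), (-22, 6)) = 51.0098
d((-8, 4), (-22, 18)) = 19.799
d((-8, 4), (26, -16)) = 39.4462
d((-8, 4), (23, -10)) = 34.0147
d((-8, 4), (-14, -21)) = 25.7099
d((-8, 4), (-22, 6)) = 14.1421
d((-22, 18), (26, -16)) = 58.8218
d((-22, 18), (23, -10)) = 53.0
d((-22, 18), (-14, -21)) = 39.8121
d((-22, 18), (-22, 6)) = 12.0
d((26, -16), (23, -10)) = 6.7082 <-- minimum
d((26, -16), (-14, -21)) = 40.3113
d((26, -16), (-22, 6)) = 52.8015
d((23, -10), (-14, -21)) = 38.6005
d((23, -10), (-22, 6)) = 47.7598
d((-14, -21), (-22, 6)) = 28.1603

Closest pair: (26, -16) and (23, -10) with distance 6.7082

The closest pair is (26, -16) and (23, -10) with Euclidean distance 6.7082. For 8 points, brute-force pairwise comparison is shown above. For large n, the divide-and-conquer algorithm (sort by x, recurse on halves, check the dividing strip) achieves O(n log n).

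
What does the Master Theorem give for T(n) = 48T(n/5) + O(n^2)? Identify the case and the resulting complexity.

Master Theorem for T(n) = 48T(n/5) + O(n^2):

a = 48, b = 5, c = 2
log_b(a) = log_5(48) = 2.4053

Case 1: c = 2 < log_5(48) = 2.4053
T(n) = O(n^(log_5 48))

For T(n) = 48T(n/5) + O(n^2): log_5(48) = 2.4053. This is Case 1 of the Master Theorem (c < log_b(a), work dominated by leaves), giving O(n^(log_5 48)).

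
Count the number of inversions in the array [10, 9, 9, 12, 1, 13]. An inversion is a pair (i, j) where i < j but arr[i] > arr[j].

Finding inversions in [10, 9, 9, 12, 1, 13]:

(0, 1): arr[0]=10 > arr[1]=9
(0, 2): arr[0]=10 > arr[2]=9
(0, 4): arr[0]=10 > arr[4]=1
(1, 4): arr[1]=9 > arr[4]=1
(2, 4): arr[2]=9 > arr[4]=1
(3, 4): arr[3]=12 > arr[4]=1

Total inversions: 6

The array has 6 inversion(s): (0,1), (0,2), (0,4), (1,4), (2,4), (3,4). Each pair (i,j) satisfies i < j and arr[i] > arr[j].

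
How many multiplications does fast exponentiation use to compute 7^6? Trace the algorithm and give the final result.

Computing 7^6 by squaring (build up from 7^1; each line after the first costs one multiplication):

7^1 = 7
7^2 = (7^1)^2 = 7^2 = 49
7^3 = 7 * 7^2 = 7 * 49 = 343
7^6 = (7^3)^2 = 343^2 = 117649

Result: 117649
Multiplications needed: 3 (3 lines after 7^1)

7^6 = 117649. Using exponentiation by squaring, this requires 3 multiplications. The key idea: if the exponent is even, square the half-power; if odd, multiply by the base once.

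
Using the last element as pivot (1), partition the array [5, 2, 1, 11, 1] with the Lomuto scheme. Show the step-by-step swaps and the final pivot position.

Lomuto partition with pivot = 1:

Initial array: [5, 2, 1, 11, 1]

arr[0]=5 > 1: no swap
arr[1]=2 > 1: no swap
arr[2]=1 <= 1: swap with position 0, array becomes [1, 2, 5, 11, 1]
arr[3]=11 > 1: no swap

Place pivot at position 1: [1, 1, 5, 11, 2]
Pivot position: 1

After partitioning with pivot 1, the array becomes [1, 1, 5, 11, 2]. The pivot is placed at index 1. All elements to the left of the pivot are <= 1, and all elements to the right are > 1.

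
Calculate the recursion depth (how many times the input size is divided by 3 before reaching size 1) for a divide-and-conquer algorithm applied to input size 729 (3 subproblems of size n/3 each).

For divide and conquer with division factor 3:

Problem sizes at each level:
Level 0: 729
Level 1: 243
Level 2: 81
Level 3: 27
Level 4: 9
Level 5: 3
Level 6: 1

The root is level 0 and the size-1 base case is level 6 (the tree spans levels 0 through 6, i.e. 7 levels counting the root), so the depth is the number of divisions: log_3(729) = 6

The recursion tree depth is log_3(729) = 6. At each level, the problem size is divided by 3, so it takes 6 divisions to reduce to a base case of size 1. The algorithm makes 3 recursive calls at each level.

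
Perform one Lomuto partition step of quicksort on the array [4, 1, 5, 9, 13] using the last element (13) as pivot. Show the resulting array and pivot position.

Lomuto partition with pivot = 13:

Initial array: [4, 1, 5, 9, 13]

arr[0]=4 <= 13: swap with position 0, array becomes [4, 1, 5, 9, 13]
arr[1]=1 <= 13: swap with position 1, array becomes [4, 1, 5, 9, 13]
arr[2]=5 <= 13: swap with position 2, array becomes [4, 1, 5, 9, 13]
arr[3]=9 <= 13: swap with position 3, array becomes [4, 1, 5, 9, 13]

Place pivot at position 4: [4, 1, 5, 9, 13]
Pivot position: 4

After partitioning with pivot 13, the array becomes [4, 1, 5, 9, 13]. The pivot is placed at index 4. All elements to the left of the pivot are <= 13, and all elements to the right are > 13.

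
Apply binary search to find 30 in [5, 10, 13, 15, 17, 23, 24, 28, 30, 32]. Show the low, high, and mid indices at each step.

Binary search for 30 in [5, 10, 13, 15, 17, 23, 24, 28, 30, 32]:

lo=0, hi=9, mid=4, arr[mid]=17 -> 17 < 30, search right half
lo=5, hi=9, mid=7, arr[mid]=28 -> 28 < 30, search right half
lo=8, hi=9, mid=8, arr[mid]=30 -> Found target at index 8!

Binary search finds 30 at index 8 after 3 comparisons. The search repeatedly halves the search space by comparing with the middle element.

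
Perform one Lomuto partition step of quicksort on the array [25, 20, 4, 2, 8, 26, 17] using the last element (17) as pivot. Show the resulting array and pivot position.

Lomuto partition with pivot = 17:

Initial array: [25, 20, 4, 2, 8, 26, 17]

arr[0]=25 > 17: no swap
arr[1]=20 > 17: no swap
arr[2]=4 <= 17: swap with position 0, array becomes [4, 20, 25, 2, 8, 26, 17]
arr[3]=2 <= 17: swap with position 1, array becomes [4, 2, 25, 20, 8, 26, 17]
arr[4]=8 <= 17: swap with position 2, array becomes [4, 2, 8, 20, 25, 26, 17]
arr[5]=26 > 17: no swap

Place pivot at position 3: [4, 2, 8, 17, 25, 26, 20]
Pivot position: 3

After partitioning with pivot 17, the array becomes [4, 2, 8, 17, 25, 26, 20]. The pivot is placed at index 3. All elements to the left of the pivot are <= 17, and all elements to the right are > 17.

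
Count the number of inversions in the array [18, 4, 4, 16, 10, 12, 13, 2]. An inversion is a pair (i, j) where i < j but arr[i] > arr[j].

Finding inversions in [18, 4, 4, 16, 10, 12, 13, 2]:

(0, 1): arr[0]=18 > arr[1]=4
(0, 2): arr[0]=18 > arr[2]=4
(0, 3): arr[0]=18 > arr[3]=16
(0, 4): arr[0]=18 > arr[4]=10
(0, 5): arr[0]=18 > arr[5]=12
(0, 6): arr[0]=18 > arr[6]=13
(0, 7): arr[0]=18 > arr[7]=2
(1, 7): arr[1]=4 > arr[7]=2
(2, 7): arr[2]=4 > arr[7]=2
(3, 4): arr[3]=16 > arr[4]=10
(3, 5): arr[3]=16 > arr[5]=12
(3, 6): arr[3]=16 > arr[6]=13
(3, 7): arr[3]=16 > arr[7]=2
(4, 7): arr[4]=10 > arr[7]=2
(5, 7): arr[5]=12 > arr[7]=2
(6, 7): arr[6]=13 > arr[7]=2

Total inversions: 16

The array has 16 inversion(s): (0,1), (0,2), (0,3), (0,4), (0,5), (0,6), (0,7), (1,7), (2,7), (3,4), (3,5), (3,6), (3,7), (4,7), (5,7), (6,7). Each pair (i,j) satisfies i < j and arr[i] > arr[j].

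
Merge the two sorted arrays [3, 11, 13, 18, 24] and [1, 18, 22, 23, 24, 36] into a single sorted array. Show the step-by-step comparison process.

Merging process:

Compare 3 vs 1: take 1 from right. Merged: [1]
Compare 3 vs 18: take 3 from left. Merged: [1, 3]
Compare 11 vs 18: take 11 from left. Merged: [1, 3, 11]
Compare 13 vs 18: take 13 from left. Merged: [1, 3, 11, 13]
Compare 18 vs 18: take 18 from left. Merged: [1, 3, 11, 13, 18]
Compare 24 vs 18: take 18 from right. Merged: [1, 3, 11, 13, 18, 18]
Compare 24 vs 22: take 22 from right. Merged: [1, 3, 11, 13, 18, 18, 22]
Compare 24 vs 23: take 23 from right. Merged: [1, 3, 11, 13, 18, 18, 22, 23]
Compare 24 vs 24: take 24 from left. Merged: [1, 3, 11, 13, 18, 18, 22, 23, 24]
Append remaining from right: [24, 36]. Merged: [1, 3, 11, 13, 18, 18, 22, 23, 24, 24, 36]

Final merged array: [1, 3, 11, 13, 18, 18, 22, 23, 24, 24, 36]
Total comparisons: 9

The merged array is [1, 3, 11, 13, 18, 18, 22, 23, 24, 24, 36], requiring 9 comparisons. The merge step runs in O(n) time where n is the total number of elements.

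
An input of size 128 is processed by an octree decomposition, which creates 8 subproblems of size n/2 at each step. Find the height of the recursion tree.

For divide and conquer with division factor 2:

Problem sizes at each level:
Level 0: 128
Level 1: 64
Level 2: 32
Level 3: 16
Level 4: 8
Level 5: 4
Level 6: 2
Level 7: 1

The root is level 0 and the size-1 base case is level 7 (the tree spans levels 0 through 7, i.e. 8 levels counting the root), so the depth is the number of divisions: log_2(128) = 7

The recursion tree depth is log_2(128) = 7. At each level, the problem size is divided by 2, so it takes 7 divisions to reduce to a base case of size 1. The algorithm makes 8 recursive calls at each level.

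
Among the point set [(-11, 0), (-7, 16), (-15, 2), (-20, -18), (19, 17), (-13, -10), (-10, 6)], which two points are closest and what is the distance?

Computing all pairwise distances among 7 points:

d((-11, 0), (-7, 16)) = 16.4924
d((-11, 0), (-15, 2)) = 4.4721 <-- minimum
d((-11, 0), (-20, -18)) = 20.1246
d((-11, 0), (19, 17)) = 34.4819
d((-11, 0), (-13, -10)) = 10.198
d((-11, 0), (-10, 6)) = 6.0828
d((-7, 16), (-15, 2)) = 16.1245
d((-7, 16), (-20, -18)) = 36.4005
d((-7, 16), (19, 17)) = 26.0192
d((-7, 16), (-13, -10)) = 26.6833
d((-7, 16), (-10, 6)) = 10.4403
d((-15, 2), (-20, -18)) = 20.6155
d((-15, 2), (19, 17)) = 37.1618
d((-15, 2), (-13, -10)) = 12.1655
d((-15, 2), (-10, 6)) = 6.4031
d((-20, -18), (19, 17)) = 52.4023
d((-20, -18), (-13, -10)) = 10.6301
d((-20, -18), (-10, 6)) = 26.0
d((19, 17), (-13, -10)) = 41.8688
d((19, 17), (-10, 6)) = 31.0161
d((-13, -10), (-10, 6)) = 16.2788

Closest pair: (-11, 0) and (-15, 2) with distance 4.4721

The closest pair is (-11, 0) and (-15, 2) with Euclidean distance 4.4721. For 7 points, brute-force pairwise comparison is shown above. For large n, the divide-and-conquer algorithm (sort by x, recurse on halves, check the dividing strip) achieves O(n log n).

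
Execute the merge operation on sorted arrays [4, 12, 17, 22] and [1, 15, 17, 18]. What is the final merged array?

Merging process:

Compare 4 vs 1: take 1 from right. Merged: [1]
Compare 4 vs 15: take 4 from left. Merged: [1, 4]
Compare 12 vs 15: take 12 from left. Merged: [1, 4, 12]
Compare 17 vs 15: take 15 from right. Merged: [1, 4, 12, 15]
Compare 17 vs 17: take 17 from left. Merged: [1, 4, 12, 15, 17]
Compare 22 vs 17: take 17 from right. Merged: [1, 4, 12, 15, 17, 17]
Compare 22 vs 18: take 18 from right. Merged: [1, 4, 12, 15, 17, 17, 18]
Append remaining from left: [22]. Merged: [1, 4, 12, 15, 17, 17, 18, 22]

Final merged array: [1, 4, 12, 15, 17, 17, 18, 22]
Total comparisons: 7

The merged array is [1, 4, 12, 15, 17, 17, 18, 22], requiring 7 comparisons. The merge step runs in O(n) time where n is the total number of elements.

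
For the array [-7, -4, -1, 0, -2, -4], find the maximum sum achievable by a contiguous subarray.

Using Kadane's algorithm on [-7, -4, -1, 0, -2, -4]:

Scanning through the array:
Position 1 (value -4): max_ending_here = -4, max_so_far = -4
Position 2 (value -1): max_ending_here = -1, max_so_far = -1
Position 3 (value 0): max_ending_here = 0, max_so_far = 0
Position 4 (value -2): max_ending_here = -2, max_so_far = 0
Position 5 (value -4): max_ending_here = -4, max_so_far = 0

Maximum subarray: [0]
Maximum sum: 0

The maximum subarray is [0] with sum 0. This subarray runs from index 3 to index 3.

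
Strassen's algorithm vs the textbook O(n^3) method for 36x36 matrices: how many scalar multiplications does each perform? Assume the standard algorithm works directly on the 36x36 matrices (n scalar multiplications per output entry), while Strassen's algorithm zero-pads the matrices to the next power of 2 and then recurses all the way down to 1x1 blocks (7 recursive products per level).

Matrix multiplication for 36x36 matrices:

Strassen's algorithm requires power-of-2 dimensions. Pad 36x36 to 64x64 (next power of 2).

Standard algorithm: 36^3 = 46656 multiplications
Strassen's algorithm: 7^(log2(64)) = 7^6 = 117649 multiplications
Difference: 46656 - 117649 = -70993 (Strassen uses MORE here due to padding overhead — for small or just-over-power-of-2 n, padding can outweigh the per-level savings)

Standard: 46656 multiplications (36^3). Strassen: 117649 multiplications (7^6, after padding to 64x64). Strassen reduces 8 recursive multiplications to 7 at each level.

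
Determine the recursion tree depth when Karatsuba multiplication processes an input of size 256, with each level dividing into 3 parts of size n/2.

For divide and conquer with division factor 2:

Problem sizes at each level:
Level 0: 256
Level 1: 128
Level 2: 64
Level 3: 32
Level 4: 16
Level 5: 8
Level 6: 4
Level 7: 2
Level 8: 1

The root is level 0 and the size-1 base case is level 8 (the tree spans levels 0 through 8, i.e. 9 levels counting the root), so the depth is the number of divisions: log_2(256) = 8

The recursion tree depth is log_2(256) = 8. At each level, the problem size is divided by 2, so it takes 8 divisions to reduce to a base case of size 1. The algorithm makes 3 recursive calls at each level.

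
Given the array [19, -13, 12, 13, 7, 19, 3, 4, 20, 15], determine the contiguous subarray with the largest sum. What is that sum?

Using Kadane's algorithm on [19, -13, 12, 13, 7, 19, 3, 4, 20, 15]:

Scanning through the array:
Position 1 (value -13): max_ending_here = 6, max_so_far = 19
Position 2 (value 12): max_ending_here = 18, max_so_far = 19
Position 3 (value 13): max_ending_here = 31, max_so_far = 31
Position 4 (value 7): max_ending_here = 38, max_so_far = 38
Position 5 (value 19): max_ending_here = 57, max_so_far = 57
Position 6 (value 3): max_ending_here = 60, max_so_far = 60
Position 7 (value 4): max_ending_here = 64, max_so_far = 64
Position 8 (value 20): max_ending_here = 84, max_so_far = 84
Position 9 (value 15): max_ending_here = 99, max_so_far = 99

Maximum subarray: [19, -13, 12, 13, 7, 19, 3, 4, 20, 15]
Maximum sum: 99

The maximum subarray is [19, -13, 12, 13, 7, 19, 3, 4, 20, 15] with sum 99. This subarray runs from index 0 to index 9.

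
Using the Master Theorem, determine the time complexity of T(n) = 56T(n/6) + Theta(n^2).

Master Theorem for T(n) = 56T(n/6) + O(n^2):

a = 56, b = 6, c = 2
log_b(a) = log_6(56) = 2.2466

Case 1: c = 2 < log_6(56) = 2.2466
T(n) = O(n^(log_6 56))

For T(n) = 56T(n/6) + O(n^2): log_6(56) = 2.2466. This is Case 1 of the Master Theorem (c < log_b(a), work dominated by leaves), giving O(n^(log_6 56)).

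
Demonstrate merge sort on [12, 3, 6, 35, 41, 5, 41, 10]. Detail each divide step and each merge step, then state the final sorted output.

Merge sort trace:

Split: [12, 3, 6, 35, 41, 5, 41, 10] -> [12, 3, 6, 35] and [41, 5, 41, 10]
  Split: [12, 3, 6, 35] -> [12, 3] and [6, 35]
    Split: [12, 3] -> [12] and [3]
    Merge: [12] + [3] -> [3, 12]
    Split: [6, 35] -> [6] and [35]
    Merge: [6] + [35] -> [6, 35]
  Merge: [3, 12] + [6, 35] -> [3, 6, 12, 35]
  Split: [41, 5, 41, 10] -> [41, 5] and [41, 10]
    Split: [41, 5] -> [41] and [5]
    Merge: [41] + [5] -> [5, 41]
    Split: [41, 10] -> [41] and [10]
    Merge: [41] + [10] -> [10, 41]
  Merge: [5, 41] + [10, 41] -> [5, 10, 41, 41]
Merge: [3, 6, 12, 35] + [5, 10, 41, 41] -> [3, 5, 6, 10, 12, 35, 41, 41]

Final sorted array: [3, 5, 6, 10, 12, 35, 41, 41]

The merge sort proceeds by recursively splitting the array and merging sorted halves.
After all merges, the sorted array is [3, 5, 6, 10, 12, 35, 41, 41].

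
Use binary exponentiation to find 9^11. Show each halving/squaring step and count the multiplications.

Computing 9^11 by squaring (build up from 9^1; each line after the first costs one multiplication):

9^1 = 9
9^2 = (9^1)^2 = 9^2 = 81
9^4 = (9^2)^2 = 81^2 = 6561
9^5 = 9 * 9^4 = 9 * 6561 = 59049
9^10 = (9^5)^2 = 59049^2 = 3486784401
9^11 = 9 * 9^10 = 9 * 3486784401 = 31381059609

Result: 31381059609
Multiplications needed: 5 (5 lines after 9^1)

9^11 = 31381059609. Using exponentiation by squaring, this requires 5 multiplications. The key idea: if the exponent is even, square the half-power; if odd, multiply by the base once.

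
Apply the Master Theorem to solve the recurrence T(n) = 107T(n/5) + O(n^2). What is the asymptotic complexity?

Master Theorem for T(n) = 107T(n/5) + O(n^2):

a = 107, b = 5, c = 2
log_b(a) = log_5(107) = 2.9034

Case 1: c = 2 < log_5(107) = 2.9034
T(n) = O(n^(log_5 107))

For T(n) = 107T(n/5) + O(n^2): log_5(107) = 2.9034. This is Case 1 of the Master Theorem (c < log_b(a), work dominated by leaves), giving O(n^(log_5 107)).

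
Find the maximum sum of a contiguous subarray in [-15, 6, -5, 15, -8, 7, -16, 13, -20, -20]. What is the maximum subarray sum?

Using Kadane's algorithm on [-15, 6, -5, 15, -8, 7, -16, 13, -20, -20]:

Scanning through the array:
Position 1 (value 6): max_ending_here = 6, max_so_far = 6
Position 2 (value -5): max_ending_here = 1, max_so_far = 6
Position 3 (value 15): max_ending_here = 16, max_so_far = 16
Position 4 (value -8): max_ending_here = 8, max_so_far = 16
Position 5 (value 7): max_ending_here = 15, max_so_far = 16
Position 6 (value -16): max_ending_here = -1, max_so_far = 16
Position 7 (value 13): max_ending_here = 13, max_so_far = 16
Position 8 (value -20): max_ending_here = -7, max_so_far = 16
Position 9 (value -20): max_ending_here = -20, max_so_far = 16

Maximum subarray: [6, -5, 15]
Maximum sum: 16

The maximum subarray is [6, -5, 15] with sum 16. This subarray runs from index 1 to index 3.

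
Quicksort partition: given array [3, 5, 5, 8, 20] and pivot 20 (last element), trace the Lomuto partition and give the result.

Lomuto partition with pivot = 20:

Initial array: [3, 5, 5, 8, 20]

arr[0]=3 <= 20: swap with position 0, array becomes [3, 5, 5, 8, 20]
arr[1]=5 <= 20: swap with position 1, array becomes [3, 5, 5, 8, 20]
arr[2]=5 <= 20: swap with position 2, array becomes [3, 5, 5, 8, 20]
arr[3]=8 <= 20: swap with position 3, array becomes [3, 5, 5, 8, 20]

Place pivot at position 4: [3, 5, 5, 8, 20]
Pivot position: 4

After partitioning with pivot 20, the array becomes [3, 5, 5, 8, 20]. The pivot is placed at index 4. All elements to the left of the pivot are <= 20, and all elements to the right are > 20.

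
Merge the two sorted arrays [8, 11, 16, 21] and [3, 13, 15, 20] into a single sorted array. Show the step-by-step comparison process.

Merging process:

Compare 8 vs 3: take 3 from right. Merged: [3]
Compare 8 vs 13: take 8 from left. Merged: [3, 8]
Compare 11 vs 13: take 11 from left. Merged: [3, 8, 11]
Compare 16 vs 13: take 13 from right. Merged: [3, 8, 11, 13]
Compare 16 vs 15: take 15 from right. Merged: [3, 8, 11, 13, 15]
Compare 16 vs 20: take 16 from left. Merged: [3, 8, 11, 13, 15, 16]
Compare 21 vs 20: take 20 from right. Merged: [3, 8, 11, 13, 15, 16, 20]
Append remaining from left: [21]. Merged: [3, 8, 11, 13, 15, 16, 20, 21]

Final merged array: [3, 8, 11, 13, 15, 16, 20, 21]
Total comparisons: 7

The merged array is [3, 8, 11, 13, 15, 16, 20, 21], requiring 7 comparisons. The merge step runs in O(n) time where n is the total number of elements.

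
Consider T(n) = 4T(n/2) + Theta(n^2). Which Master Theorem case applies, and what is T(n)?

Master Theorem for T(n) = 4T(n/2) + O(n^2):

a = 4, b = 2, c = 2
log_b(a) = log_2(4) = 2.0000

Case 2: c = 2 = log_2(4) = 2.0000
T(n) = O(n^2 log n) = O(n^2 log n)

For T(n) = 4T(n/2) + O(n^2): log_2(4) = 2.0000. This is Case 2 of the Master Theorem (c = log_b(a), equal work at all levels), giving O(n^2 log n).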